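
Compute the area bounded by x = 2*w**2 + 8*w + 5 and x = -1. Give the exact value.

8/3

Both boundary curves give x as a function of w, so integrate with respect to w. Setting them equal: 2*w**2 + 8*w + 6 = 0, i.e. 2*(w + 1)*(w + 3) = 0, so they meet at w = -3, -1.
For w in [-3, -1], x = 2*w**2 + 8*w + 5 is on the left; area = ∫[-3,-1] (-(2*w**2 + 8*w + 6)) dw = 8/3.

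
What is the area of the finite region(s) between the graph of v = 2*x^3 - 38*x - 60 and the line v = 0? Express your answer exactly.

517

The curve meets the x-axis where 2*x^3 - 38*x - 60 = 0, i.e. 2*(x - 5)*(x + 2)*(x + 3) = 0, at x = -3, -2, 5.
On [-3, -2] the curve lies above the axis; ∫[-3,-2] (2*x^3 - 38*x - 60) dx = 5/2, giving area 5/2.
On [-2, 5] the curve lies below the axis; ∫[-2,5] (2*x^3 - 38*x - 60) dx = -1029/2, giving area 1029/2.
Total area = 5/2 + 1029/2 = 517.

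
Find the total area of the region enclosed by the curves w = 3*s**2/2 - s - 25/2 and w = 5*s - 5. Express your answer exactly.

54

Set the curves equal: 3*s**2/2 - s - 25/2 = 5*s - 5, so 3*s**2/2 - 6*s - 15/2 = 0, which factors as 3*(s - 5)*(s + 1)/2 = 0. The curves meet at s = -1, 5.
On [-1, 5], w = 5*s - 5 is on top; that piece has area ∫[-1,5] (-(3*s**2/2 - 6*s - 15/2)) ds = 54.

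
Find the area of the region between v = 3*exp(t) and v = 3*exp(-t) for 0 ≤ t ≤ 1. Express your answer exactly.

-6 + 3*exp(-1) + 3*exp(1)

On [0, 1], (3*exp(t)) - (3*exp(-t)) = 3*exp(t) - 3*exp(-t) is ≥ 0 throughout, so the area is a single integral of |3*exp(t) - 3*exp(-t)|.
∫[0,1] (3*exp(t) - 3*exp(-t)) dt = -6 + 3*exp(-1) + 3*exp(1).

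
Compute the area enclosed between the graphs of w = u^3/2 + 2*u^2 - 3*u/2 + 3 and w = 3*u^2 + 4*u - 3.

937/24

Set the curves equal: u^3/2 + 2*u^2 - 3*u/2 + 3 = 3*u^2 + 4*u - 3, so u^3/2 - u^2 - 11*u/2 + 6 = 0, which factors as (u - 4)*(u - 1)*(u + 3)/2 = 0. The curves meet at u = -3, 1, 4.
On [-3, 1], w = u^3/2 + 2*u^2 - 3*u/2 + 3 is on top; that piece has area ∫[-3,1] (u^3/2 - u^2 - 11*u/2 + 6) du = 80/3.
On [1, 4], w = 3*u^2 + 4*u - 3 is on top; that piece has area ∫[1,4] (-(u^3/2 - u^2 - 11*u/2 + 6)) du = 99/8.
Total enclosed area = 80/3 + 99/8 = 937/24.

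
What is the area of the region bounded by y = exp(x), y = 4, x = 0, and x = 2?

-15 + exp(2) + 16*log(2)

The difference (exp(x)) - (4) = exp(x) - 4 changes sign at x = log(4) inside [0, 2], so split the integral there.
∫[0,log(4)] (exp(x) - 4) dx = 3 - log(256); the area of that piece is -3 + log(256).
∫[log(4),2] (exp(x) - 4) dx = -12 + 8*log(2) + exp(2).
Total area = (-3 + log(256)) + (-12 + 8*log(2) + exp(2)) = -15 + exp(2) + 16*log(2).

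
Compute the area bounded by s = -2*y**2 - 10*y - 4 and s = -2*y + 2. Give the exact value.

Both boundary curves give s as a function of y, so integrate with respect to y. Setting them equal: -2*y**2 - 8*y - 6 = 0, i.e. -2*(y + 1)*(y + 3) = 0, so they meet at y = -3, -1.
For y in [-3, -1], s = -2*y**2 - 10*y - 4 is on the right; area = ∫[-3,-1] (-2*y**2 - 8*y - 6) dy = 8/3.

8/3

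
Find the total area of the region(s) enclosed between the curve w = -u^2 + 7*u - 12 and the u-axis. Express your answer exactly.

The curve meets the u-axis where -u^2 + 7*u - 12 = 0, i.e. -(u - 4)*(u - 3) = 0, at u = 3, 4.
On [3, 4] the curve lies above the axis; ∫[3,4] (-u^2 + 7*u - 12) du = 1/6, giving area 1/6.

1/6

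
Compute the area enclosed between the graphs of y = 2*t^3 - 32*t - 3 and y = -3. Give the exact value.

Set the curves equal: 2*t^3 - 32*t - 3 = -3, so 2*t^3 - 32*t = 0, which factors as 2*t*(t - 4)*(t + 4) = 0. The curves meet at t = -4, 0, 4.
On [-4, 0], y = 2*t^3 - 32*t - 3 is on top; that piece has area ∫[-4,0] (2*t^3 - 32*t) dt = 128.
On [0, 4], y = -3 is on top; that piece has area ∫[0,4] (-(2*t^3 - 32*t)) dt = 128.
Total enclosed area = 128 + 128 = 256.

256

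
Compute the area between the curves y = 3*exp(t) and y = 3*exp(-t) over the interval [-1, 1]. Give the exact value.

The difference (3*exp(t)) - (3*exp(-t)) = 3*exp(t) - 3*exp(-t) changes sign at t = 0 inside [-1, 1], so split the integral there.
∫[-1,0] (3*exp(t) - 3*exp(-t)) dt = -3*exp(1) - 3*exp(-1) + 6; the area of that piece is -6 + 3*exp(-1) + 3*exp(1).
∫[0,1] (3*exp(t) - 3*exp(-t)) dt = -6 + 3*exp(-1) + 3*exp(1).
Total area = (-6 + 3*exp(-1) + 3*exp(1)) + (-6 + 3*exp(-1) + 3*exp(1)) = -12 + 6*exp(-1) + 6*exp(1).

-12 + 6*exp(-1) + 6*exp(1)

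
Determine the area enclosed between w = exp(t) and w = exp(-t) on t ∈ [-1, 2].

The difference (exp(t)) - (exp(-t)) = exp(t) - exp(-t) changes sign at t = 0 inside [-1, 2], so split the integral there.
∫[-1,0] (exp(t) - exp(-t)) dt = -exp(1) - exp(-1) + 2; the area of that piece is -2 + exp(-1) + exp(1).
∫[0,2] (exp(t) - exp(-t)) dt = -2 + exp(-2) + exp(2).
Total area = (-2 + exp(-1) + exp(1)) + (-2 + exp(-2) + exp(2)) = -4 + exp(-2) + exp(-1) + exp(1) + exp(2).

-4 + exp(-2) + exp(-1) + exp(1) + exp(2)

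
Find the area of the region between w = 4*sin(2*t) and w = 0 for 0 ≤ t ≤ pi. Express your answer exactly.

8

The difference (4*sin(2*t)) - (0) = 4*sin(2*t) changes sign at t = pi/2 inside [0, pi], so split the integral there.
∫[0,pi/2] (4*sin(2*t)) dt = 4.
∫[pi/2,pi] (4*sin(2*t)) dt = -4; the area of that piece is 4.
Total area = 4 + 4 = 8.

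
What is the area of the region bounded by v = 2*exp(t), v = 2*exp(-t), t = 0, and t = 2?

On [0, 2], (2*exp(t)) - (2*exp(-t)) = 2*exp(t) - 2*exp(-t) is ≥ 0 throughout, so the area is a single integral of |2*exp(t) - 2*exp(-t)|.
∫[0,2] (2*exp(t) - 2*exp(-t)) dt = -4 + 2*exp(-2) + 2*exp(2).

-4 + 2*exp(-2) + 2*exp(2)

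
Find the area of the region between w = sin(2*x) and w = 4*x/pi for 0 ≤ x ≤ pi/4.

1/2 - pi/8

On [0, pi/4], (sin(2*x)) - (4*x/pi) = -4*x/pi + sin(2*x) is ≥ 0 throughout, so the area is a single integral of |-4*x/pi + sin(2*x)|.
∫[0,pi/4] (-4*x/pi + sin(2*x)) dx = 1/2 - pi/8.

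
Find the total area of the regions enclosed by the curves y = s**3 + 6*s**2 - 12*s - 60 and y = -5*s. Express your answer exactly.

517/2

Set the curves equal: s**3 + 6*s**2 - 12*s - 60 = -5*s, so s**3 + 6*s**2 - 7*s - 60 = 0, which factors as (s - 3)*(s + 4)*(s + 5) = 0. The curves meet at s = -5, -4, 3.
On [-5, -4], y = s**3 + 6*s**2 - 12*s - 60 is on top; that piece has area ∫[-5,-4] (s**3 + 6*s**2 - 7*s - 60) ds = 5/4.
On [-4, 3], y = -5*s is on top; that piece has area ∫[-4,3] (-(s**3 + 6*s**2 - 7*s - 60)) ds = 1029/4.
Total enclosed area = 5/4 + 1029/4 = 517/2.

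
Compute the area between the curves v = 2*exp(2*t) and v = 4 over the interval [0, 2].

-11 + 4*log(2) + exp(4)

The difference (2*exp(2*t)) - (4) = 2*exp(2*t) - 4 changes sign at t = log(2)/2 inside [0, 2], so split the integral there.
∫[0,log(2)/2] (2*exp(2*t) - 4) dt = 1 - log(4); the area of that piece is -1 + log(4).
∫[log(2)/2,2] (2*exp(2*t) - 4) dt = -10 + 2*log(2) + exp(4).
Total area = (-1 + log(4)) + (-10 + 2*log(2) + exp(4)) = -11 + 4*log(2) + exp(4).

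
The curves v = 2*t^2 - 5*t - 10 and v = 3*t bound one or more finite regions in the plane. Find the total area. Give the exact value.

Set the curves equal: 2*t^2 - 5*t - 10 = 3*t, so 2*t^2 - 8*t - 10 = 0, which factors as 2*(t - 5)*(t + 1) = 0. The curves meet at t = -1, 5.
On [-1, 5], v = 3*t is on top; that piece has area ∫[-1,5] (-(2*t^2 - 8*t - 10)) dt = 72.

72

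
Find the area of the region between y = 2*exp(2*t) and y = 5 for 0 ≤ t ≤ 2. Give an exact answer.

The difference (2*exp(2*t)) - (5) = 2*exp(2*t) - 5 changes sign at t = -log(2)/2 + log(5)/2 inside [0, 2], so split the integral there.
∫[0,-log(2)/2 + log(5)/2] (2*exp(2*t) - 5) dt = log(4*sqrt(10)/125) + 3/2; the area of that piece is -3/2 + log(25*sqrt(10)/8).
∫[-log(2)/2 + log(5)/2,2] (2*exp(2*t) - 5) dt = -25/2 - 5*log(2)/2 + 5*log(5)/2 + exp(4).
Total area = (-3/2 + log(25*sqrt(10)/8)) + (-25/2 - 5*log(2)/2 + 5*log(5)/2 + exp(4)) = -14 - 11*log(2)/2 + log(10)/2 + 9*log(5)/2 + exp(4).

-14 - 11*log(2)/2 + log(10)/2 + 9*log(5)/2 + exp(4)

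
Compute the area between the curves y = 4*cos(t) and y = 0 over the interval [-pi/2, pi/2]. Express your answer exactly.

On [-pi/2, pi/2], (4*cos(t)) - (0) = 4*cos(t) is ≥ 0 throughout, so the area is a single integral of |4*cos(t)|.
∫[-pi/2,pi/2] (4*cos(t)) dt = 8.

8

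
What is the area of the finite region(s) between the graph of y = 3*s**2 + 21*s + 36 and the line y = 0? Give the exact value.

1/2

The curve meets the s-axis where 3*s**2 + 21*s + 36 = 0, i.e. 3*(s + 3)*(s + 4) = 0, at s = -4, -3.
On [-4, -3] the curve lies below the axis; ∫[-4,-3] (3*s**2 + 21*s + 36) ds = -1/2, giving area 1/2.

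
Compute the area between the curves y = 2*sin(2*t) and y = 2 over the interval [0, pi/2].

On [0, pi/2], (2*sin(2*t)) - (2) = 2*sin(2*t) - 2 is ≤ 0 throughout, so the area is a single integral of |2*sin(2*t) - 2|.
∫[0,pi/2] (2*sin(2*t) - 2) dt = 2 - pi; the area of that piece is -2 + pi.

-2 + pi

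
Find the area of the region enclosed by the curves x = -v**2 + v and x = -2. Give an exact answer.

9/2

Both boundary curves give x as a function of v, so integrate with respect to v. Setting them equal: -v**2 + v + 2 = 0, i.e. -(v - 2)*(v + 1) = 0, so they meet at v = -1, 2.
For v in [-1, 2], x = -v**2 + v is on the right; area = ∫[-1,2] (-v**2 + v + 2) dv = 9/2.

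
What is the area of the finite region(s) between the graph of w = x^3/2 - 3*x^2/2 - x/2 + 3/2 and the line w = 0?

4

The curve meets the x-axis where x^3/2 - 3*x^2/2 - x/2 + 3/2 = 0, i.e. (x - 3)*(x - 1)*(x + 1)/2 = 0, at x = -1, 1, 3.
On [-1, 1] the curve lies above the axis; ∫[-1,1] (x^3/2 - 3*x^2/2 - x/2 + 3/2) dx = 2, giving area 2.
On [1, 3] the curve lies below the axis; ∫[1,3] (x^3/2 - 3*x^2/2 - x/2 + 3/2) dx = -2, giving area 2.
Total area = 2 + 2 = 4.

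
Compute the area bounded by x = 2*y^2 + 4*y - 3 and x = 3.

Both boundary curves give x as a function of y, so integrate with respect to y. Setting them equal: 2*y^2 + 4*y - 6 = 0, i.e. 2*(y - 1)*(y + 3) = 0, so they meet at y = -3, 1.
For y in [-3, 1], x = 2*y^2 + 4*y - 3 is on the left; area = ∫[-3,1] (-(2*y^2 + 4*y - 6)) dy = 64/3.

64/3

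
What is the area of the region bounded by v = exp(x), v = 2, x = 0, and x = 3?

-9 + 4*log(2) + exp(3)

The difference (exp(x)) - (2) = exp(x) - 2 changes sign at x = log(2) inside [0, 3], so split the integral there.
∫[0,log(2)] (exp(x) - 2) dx = 1 - log(4); the area of that piece is -1 + log(4).
∫[log(2),3] (exp(x) - 2) dx = -8 + 2*log(2) + exp(3).
Total area = (-1 + log(4)) + (-8 + 2*log(2) + exp(3)) = -9 + 4*log(2) + exp(3).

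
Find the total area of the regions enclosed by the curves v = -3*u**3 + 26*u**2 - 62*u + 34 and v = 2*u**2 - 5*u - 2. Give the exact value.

37/4

Set the curves equal: -3*u**3 + 26*u**2 - 62*u + 34 = 2*u**2 - 5*u - 2, so -3*u**3 + 24*u**2 - 57*u + 36 = 0, which factors as -3*(u - 4)*(u - 3)*(u - 1) = 0. The curves meet at u = 1, 3, 4.
On [1, 3], v = 2*u**2 - 5*u - 2 is on top; that piece has area ∫[1,3] (-(-3*u**3 + 24*u**2 - 57*u + 36)) du = 8.
On [3, 4], v = -3*u**3 + 26*u**2 - 62*u + 34 is on top; that piece has area ∫[3,4] (-3*u**3 + 24*u**2 - 57*u + 36) du = 5/4.
Total enclosed area = 8 + 5/4 = 37/4.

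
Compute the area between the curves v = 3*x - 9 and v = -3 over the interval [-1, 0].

On [-1, 0], (3*x - 9) - (-3) = 3*x - 6 is ≤ 0 throughout, so the area is a single integral of |3*x - 6|.
∫[-1,0] (3*x - 6) dx = -15/2; the area of that piece is 15/2.

15/2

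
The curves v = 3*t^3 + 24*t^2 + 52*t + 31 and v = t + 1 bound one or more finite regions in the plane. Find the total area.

71/2

Set the curves equal: 3*t^3 + 24*t^2 + 52*t + 31 = t + 1, so 3*t^3 + 24*t^2 + 51*t + 30 = 0, which factors as 3*(t + 1)*(t + 2)*(t + 5) = 0. The curves meet at t = -5, -2, -1.
On [-5, -2], v = 3*t^3 + 24*t^2 + 52*t + 31 is on top; that piece has area ∫[-5,-2] (3*t^3 + 24*t^2 + 51*t + 30) dt = 135/4.
On [-2, -1], v = t + 1 is on top; that piece has area ∫[-2,-1] (-(3*t^3 + 24*t^2 + 51*t + 30)) dt = 7/4.
Total enclosed area = 135/4 + 7/4 = 71/2.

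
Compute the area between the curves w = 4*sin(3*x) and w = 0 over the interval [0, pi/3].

8/3

On [0, pi/3], (4*sin(3*x)) - (0) = 4*sin(3*x) is ≥ 0 throughout, so the area is a single integral of |4*sin(3*x)|.
∫[0,pi/3] (4*sin(3*x)) dx = 8/3.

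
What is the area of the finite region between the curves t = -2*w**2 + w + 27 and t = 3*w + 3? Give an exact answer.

Both boundary curves give t as a function of w, so integrate with respect to w. Setting them equal: -2*w**2 - 2*w + 24 = 0, i.e. -2*(w - 3)*(w + 4) = 0, so they meet at w = -4, 3.
For w in [-4, 3], t = -2*w**2 + w + 27 is on the right; area = ∫[-4,3] (-2*w**2 - 2*w + 24) dw = 343/3.

343/3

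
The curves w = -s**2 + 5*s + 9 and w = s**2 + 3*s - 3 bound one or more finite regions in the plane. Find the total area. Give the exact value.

125/3

Set the curves equal: -s**2 + 5*s + 9 = s**2 + 3*s - 3, so -2*s**2 + 2*s + 12 = 0, which factors as -2*(s - 3)*(s + 2) = 0. The curves meet at s = -2, 3.
On [-2, 3], w = -s**2 + 5*s + 9 is on top; that piece has area ∫[-2,3] (-2*s**2 + 2*s + 12) ds = 125/3.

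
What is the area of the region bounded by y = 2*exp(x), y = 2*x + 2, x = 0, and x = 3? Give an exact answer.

-17 + 2*exp(3)

On [0, 3], (2*exp(x)) - (2*x + 2) = -2*x + 2*exp(x) - 2 is ≥ 0 throughout, so the area is a single integral of |-2*x + 2*exp(x) - 2|.
∫[0,3] (-2*x + 2*exp(x) - 2) dx = -17 + 2*exp(3).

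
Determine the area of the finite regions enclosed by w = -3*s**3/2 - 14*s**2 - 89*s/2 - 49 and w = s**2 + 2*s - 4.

37/8

Set the curves equal: -3*s**3/2 - 14*s**2 - 89*s/2 - 49 = s**2 + 2*s - 4, so -3*s**3/2 - 15*s**2 - 93*s/2 - 45 = 0, which factors as -3*(s + 2)*(s + 3)*(s + 5)/2 = 0. The curves meet at s = -5, -3, -2.
On [-5, -3], w = s**2 + 2*s - 4 is on top; that piece has area ∫[-5,-3] (-(-3*s**3/2 - 15*s**2 - 93*s/2 - 45)) ds = 4.
On [-3, -2], w = -3*s**3/2 - 14*s**2 - 89*s/2 - 49 is on top; that piece has area ∫[-3,-2] (-3*s**3/2 - 15*s**2 - 93*s/2 - 45) ds = 5/8.
Total enclosed area = 4 + 5/8 = 37/8.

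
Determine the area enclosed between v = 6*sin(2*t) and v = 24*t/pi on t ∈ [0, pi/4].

3 - 3*pi/4

On [0, pi/4], (6*sin(2*t)) - (24*t/pi) = -24*t/pi + 6*sin(2*t) is ≥ 0 throughout, so the area is a single integral of |-24*t/pi + 6*sin(2*t)|.
∫[0,pi/4] (-24*t/pi + 6*sin(2*t)) dt = 3 - 3*pi/4.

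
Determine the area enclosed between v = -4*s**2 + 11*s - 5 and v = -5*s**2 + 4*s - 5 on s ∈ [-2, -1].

On [-2, -1], (-4*s**2 + 11*s - 5) - (-5*s**2 + 4*s - 5) = s**2 + 7*s is ≤ 0 throughout, so the area is a single integral of |s**2 + 7*s|.
∫[-2,-1] (s**2 + 7*s) ds = -49/6; the area of that piece is 49/6.

49/6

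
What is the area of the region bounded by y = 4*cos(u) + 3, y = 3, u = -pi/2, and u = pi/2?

8

On [-pi/2, pi/2], (4*cos(u) + 3) - (3) = 4*cos(u) is ≥ 0 throughout, so the area is a single integral of |4*cos(u)|.
∫[-pi/2,pi/2] (4*cos(u)) du = 8.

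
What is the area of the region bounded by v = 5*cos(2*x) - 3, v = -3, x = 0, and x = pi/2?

5

The difference (5*cos(2*x) - 3) - (-3) = 5*cos(2*x) changes sign at x = pi/4 inside [0, pi/2], so split the integral there.
∫[0,pi/4] (5*cos(2*x)) dx = 5/2.
∫[pi/4,pi/2] (5*cos(2*x)) dx = -5/2; the area of that piece is 5/2.
Total area = 5/2 + 5/2 = 5.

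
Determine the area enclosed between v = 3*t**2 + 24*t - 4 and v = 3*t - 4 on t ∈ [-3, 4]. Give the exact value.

The difference (3*t**2 + 24*t - 4) - (3*t - 4) = 3*t**2 + 21*t changes sign at t = 0 inside [-3, 4], so split the integral there.
∫[-3,0] (3*t**2 + 21*t) dt = -135/2; the area of that piece is 135/2.
∫[0,4] (3*t**2 + 21*t) dt = 232.
Total area = 135/2 + 232 = 599/2.

599/2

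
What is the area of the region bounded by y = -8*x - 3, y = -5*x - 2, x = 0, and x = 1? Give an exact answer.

On [0, 1], (-8*x - 3) - (-5*x - 2) = -3*x - 1 is ≤ 0 throughout, so the area is a single integral of |-3*x - 1|.
∫[0,1] (-3*x - 1) dx = -5/2; the area of that piece is 5/2.

5/2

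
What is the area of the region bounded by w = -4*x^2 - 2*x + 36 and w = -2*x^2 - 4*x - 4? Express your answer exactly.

243

Set the curves equal: -4*x^2 - 2*x + 36 = -2*x^2 - 4*x - 4, so -2*x^2 + 2*x + 40 = 0, which factors as -2*(x - 5)*(x + 4) = 0. The curves meet at x = -4, 5.
On [-4, 5], w = -4*x^2 - 2*x + 36 is on top; that piece has area ∫[-4,5] (-2*x^2 + 2*x + 40) dx = 243.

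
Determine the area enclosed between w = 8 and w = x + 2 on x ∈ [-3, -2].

17/2

On [-3, -2], (8) - (x + 2) = -x + 6 is ≥ 0 throughout, so the area is a single integral of |-x + 6|.
∫[-3,-2] (-x + 6) dx = 17/2.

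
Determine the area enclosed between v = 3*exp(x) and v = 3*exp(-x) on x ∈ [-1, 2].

-12 + 3*exp(-2) + 3*exp(-1) + 3*exp(1) + 3*exp(2)

The difference (3*exp(x)) - (3*exp(-x)) = 3*exp(x) - 3*exp(-x) changes sign at x = 0 inside [-1, 2], so split the integral there.
∫[-1,0] (3*exp(x) - 3*exp(-x)) dx = -3*exp(1) - 3*exp(-1) + 6; the area of that piece is -6 + 3*exp(-1) + 3*exp(1).
∫[0,2] (3*exp(x) - 3*exp(-x)) dx = -6 + 3*exp(-2) + 3*exp(2).
Total area = (-6 + 3*exp(-1) + 3*exp(1)) + (-6 + 3*exp(-2) + 3*exp(2)) = -12 + 3*exp(-2) + 3*exp(-1) + 3*exp(1) + 3*exp(2).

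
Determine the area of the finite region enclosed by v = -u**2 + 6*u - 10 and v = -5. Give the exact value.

Set the curves equal: -u**2 + 6*u - 10 = -5, so -u**2 + 6*u - 5 = 0, which factors as -(u - 5)*(u - 1) = 0. The curves meet at u = 1, 5.
On [1, 5], v = -u**2 + 6*u - 10 is on top; that piece has area ∫[1,5] (-u**2 + 6*u - 5) du = 32/3.

32/3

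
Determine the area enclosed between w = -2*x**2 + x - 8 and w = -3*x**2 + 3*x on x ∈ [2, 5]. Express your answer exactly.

The difference (-2*x**2 + x - 8) - (-3*x**2 + 3*x) = x**2 - 2*x - 8 changes sign at x = 4 inside [2, 5], so split the integral there.
∫[2,4] (x**2 - 2*x - 8) dx = -28/3; the area of that piece is 28/3.
∫[4,5] (x**2 - 2*x - 8) dx = 10/3.
Total area = 28/3 + 10/3 = 38/3.

38/3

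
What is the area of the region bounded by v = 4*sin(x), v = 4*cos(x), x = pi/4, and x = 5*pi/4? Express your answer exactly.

On [pi/4, 5*pi/4], (4*sin(x)) - (4*cos(x)) = 4*sin(x) - 4*cos(x) is ≥ 0 throughout, so the area is a single integral of |4*sin(x) - 4*cos(x)|.
∫[pi/4,5*pi/4] (4*sin(x) - 4*cos(x)) dx = 8*sqrt(2).

8*sqrt(2)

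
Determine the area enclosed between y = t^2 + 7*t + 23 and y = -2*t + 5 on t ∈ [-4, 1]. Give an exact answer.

The difference (t^2 + 7*t + 23) - (-2*t + 5) = t^2 + 9*t + 18 changes sign at t = -3 inside [-4, 1], so split the integral there.
∫[-4,-3] (t^2 + 9*t + 18) dt = -7/6; the area of that piece is 7/6.
∫[-3,1] (t^2 + 9*t + 18) dt = 136/3.
Total area = 7/6 + 136/3 = 93/2.

93/2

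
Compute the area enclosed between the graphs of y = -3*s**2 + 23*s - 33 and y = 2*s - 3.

Set the curves equal: -3*s**2 + 23*s - 33 = 2*s - 3, so -3*s**2 + 21*s - 30 = 0, which factors as -3*(s - 5)*(s - 2) = 0. The curves meet at s = 2, 5.
On [2, 5], y = -3*s**2 + 23*s - 33 is on top; that piece has area ∫[2,5] (-3*s**2 + 21*s - 30) ds = 27/2.

27/2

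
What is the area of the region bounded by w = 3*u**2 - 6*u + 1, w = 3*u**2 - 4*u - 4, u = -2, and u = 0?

On [-2, 0], (3*u**2 - 6*u + 1) - (3*u**2 - 4*u - 4) = -2*u + 5 is ≥ 0 throughout, so the area is a single integral of |-2*u + 5|.
∫[-2,0] (-2*u + 5) du = 14.

14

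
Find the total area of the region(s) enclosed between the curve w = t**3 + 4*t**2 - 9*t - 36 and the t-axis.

1741/12

The curve meets the t-axis where t**3 + 4*t**2 - 9*t - 36 = 0, i.e. (t - 3)*(t + 3)*(t + 4) = 0, at t = -4, -3, 3.
On [-4, -3] the curve lies above the axis; ∫[-4,-3] (t**3 + 4*t**2 - 9*t - 36) dt = 13/12, giving area 13/12.
On [-3, 3] the curve lies below the axis; ∫[-3,3] (t**3 + 4*t**2 - 9*t - 36) dt = -144, giving area 144.
Total area = 13/12 + 144 = 1741/12.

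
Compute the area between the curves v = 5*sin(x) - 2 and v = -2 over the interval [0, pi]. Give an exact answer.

10

On [0, pi], (5*sin(x) - 2) - (-2) = 5*sin(x) is ≥ 0 throughout, so the area is a single integral of |5*sin(x)|.
∫[0,pi] (5*sin(x)) dx = 10.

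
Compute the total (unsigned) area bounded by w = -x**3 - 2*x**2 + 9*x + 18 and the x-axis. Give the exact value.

443/6

The curve meets the x-axis where -x**3 - 2*x**2 + 9*x + 18 = 0, i.e. -(x - 3)*(x + 2)*(x + 3) = 0, at x = -3, -2, 3.
On [-3, -2] the curve lies below the axis; ∫[-3,-2] (-x**3 - 2*x**2 + 9*x + 18) dx = -11/12, giving area 11/12.
On [-2, 3] the curve lies above the axis; ∫[-2,3] (-x**3 - 2*x**2 + 9*x + 18) dx = 875/12, giving area 875/12.
Total area = 11/12 + 875/12 = 443/6.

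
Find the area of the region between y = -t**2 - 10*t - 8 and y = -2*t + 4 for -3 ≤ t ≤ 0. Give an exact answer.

37/3

The difference (-t**2 - 10*t - 8) - (-2*t + 4) = -t**2 - 8*t - 12 changes sign at t = -2 inside [-3, 0], so split the integral there.
∫[-3,-2] (-t**2 - 8*t - 12) dt = 5/3.
∫[-2,0] (-t**2 - 8*t - 12) dt = -32/3; the area of that piece is 32/3.
Total area = 5/3 + 32/3 = 37/3.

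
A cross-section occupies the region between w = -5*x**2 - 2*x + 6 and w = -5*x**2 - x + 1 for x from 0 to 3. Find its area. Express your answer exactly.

21/2

On [0, 3], (-5*x**2 - 2*x + 6) - (-5*x**2 - x + 1) = -x + 5 is ≥ 0 throughout, so the area is a single integral of |-x + 5|.
∫[0,3] (-x + 5) dx = 21/2.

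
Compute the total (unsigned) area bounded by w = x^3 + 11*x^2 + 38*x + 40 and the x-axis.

The curve meets the x-axis where x^3 + 11*x^2 + 38*x + 40 = 0, i.e. (x + 2)*(x + 4)*(x + 5) = 0, at x = -5, -4, -2.
On [-5, -4] the curve lies above the axis; ∫[-5,-4] (x^3 + 11*x^2 + 38*x + 40) dx = 5/12, giving area 5/12.
On [-4, -2] the curve lies below the axis; ∫[-4,-2] (x^3 + 11*x^2 + 38*x + 40) dx = -8/3, giving area 8/3.
Total area = 5/12 + 8/3 = 37/12.

37/12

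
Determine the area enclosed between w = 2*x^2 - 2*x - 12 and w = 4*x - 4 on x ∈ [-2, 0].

The difference (2*x^2 - 2*x - 12) - (4*x - 4) = 2*x^2 - 6*x - 8 changes sign at x = -1 inside [-2, 0], so split the integral there.
∫[-2,-1] (2*x^2 - 6*x - 8) dx = 17/3.
∫[-1,0] (2*x^2 - 6*x - 8) dx = -13/3; the area of that piece is 13/3.
Total area = 17/3 + 13/3 = 10.

10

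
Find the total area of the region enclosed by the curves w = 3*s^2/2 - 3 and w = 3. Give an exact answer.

16

Set the curves equal: 3*s^2/2 - 3 = 3, so 3*s^2/2 - 6 = 0, which factors as 3*(s - 2)*(s + 2)/2 = 0. The curves meet at s = -2, 2.
On [-2, 2], w = 3 is on top; that piece has area ∫[-2,2] (-(3*s^2/2 - 6)) ds = 16.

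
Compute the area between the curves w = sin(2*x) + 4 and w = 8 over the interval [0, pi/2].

-1 + 2*pi

On [0, pi/2], (sin(2*x) + 4) - (8) = sin(2*x) - 4 is ≤ 0 throughout, so the area is a single integral of |sin(2*x) - 4|.
∫[0,pi/2] (sin(2*x) - 4) dx = 1 - 2*pi; the area of that piece is -1 + 2*pi.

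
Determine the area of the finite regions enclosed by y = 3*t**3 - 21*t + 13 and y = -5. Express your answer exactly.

Set the curves equal: 3*t**3 - 21*t + 13 = -5, so 3*t**3 - 21*t + 18 = 0, which factors as 3*(t - 2)*(t - 1)*(t + 3) = 0. The curves meet at t = -3, 1, 2.
On [-3, 1], y = 3*t**3 - 21*t + 13 is on top; that piece has area ∫[-3,1] (3*t**3 - 21*t + 18) dt = 96.
On [1, 2], y = -5 is on top; that piece has area ∫[1,2] (-(3*t**3 - 21*t + 18)) dt = 9/4.
Total enclosed area = 96 + 9/4 = 393/4.

393/4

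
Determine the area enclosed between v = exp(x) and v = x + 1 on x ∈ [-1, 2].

On [-1, 2], (exp(x)) - (x + 1) = -x + exp(x) - 1 is ≥ 0 throughout, so the area is a single integral of |-x + exp(x) - 1|.
∫[-1,2] (-x + exp(x) - 1) dx = -9/2 - exp(-1) + exp(2).

-9/2 - exp(-1) + exp(2)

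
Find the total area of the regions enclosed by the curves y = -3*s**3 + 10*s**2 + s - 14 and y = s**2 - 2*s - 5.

24

Set the curves equal: -3*s**3 + 10*s**2 + s - 14 = s**2 - 2*s - 5, so -3*s**3 + 9*s**2 + 3*s - 9 = 0, which factors as -3*(s - 3)*(s - 1)*(s + 1) = 0. The curves meet at s = -1, 1, 3.
On [-1, 1], y = s**2 - 2*s - 5 is on top; that piece has area ∫[-1,1] (-(-3*s**3 + 9*s**2 + 3*s - 9)) ds = 12.
On [1, 3], y = -3*s**3 + 10*s**2 + s - 14 is on top; that piece has area ∫[1,3] (-3*s**3 + 9*s**2 + 3*s - 9) ds = 12.
Total enclosed area = 12 + 12 = 24.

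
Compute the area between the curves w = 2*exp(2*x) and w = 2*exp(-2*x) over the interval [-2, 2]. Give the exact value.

The difference (2*exp(2*x)) - (2*exp(-2*x)) = 2*exp(2*x) - 2*exp(-2*x) changes sign at x = 0 inside [-2, 2], so split the integral there.
∫[-2,0] (2*exp(2*x) - 2*exp(-2*x)) dx = -exp(4) - exp(-4) + 2; the area of that piece is -2 + exp(-4) + exp(4).
∫[0,2] (2*exp(2*x) - 2*exp(-2*x)) dx = -2 + exp(-4) + exp(4).
Total area = (-2 + exp(-4) + exp(4)) + (-2 + exp(-4) + exp(4)) = -4 + 2*exp(-4) + 2*exp(4).

-4 + 2*exp(-4) + 2*exp(4)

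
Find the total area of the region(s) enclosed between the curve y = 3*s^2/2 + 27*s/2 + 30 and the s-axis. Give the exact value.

The curve meets the s-axis where 3*s^2/2 + 27*s/2 + 30 = 0, i.e. 3*(s + 4)*(s + 5)/2 = 0, at s = -5, -4.
On [-5, -4] the curve lies below the axis; ∫[-5,-4] (3*s^2/2 + 27*s/2 + 30) ds = -1/4, giving area 1/4.

1/4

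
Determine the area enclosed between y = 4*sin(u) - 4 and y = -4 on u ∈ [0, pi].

On [0, pi], (4*sin(u) - 4) - (-4) = 4*sin(u) is ≥ 0 throughout, so the area is a single integral of |4*sin(u)|.
∫[0,pi] (4*sin(u)) du = 8.

8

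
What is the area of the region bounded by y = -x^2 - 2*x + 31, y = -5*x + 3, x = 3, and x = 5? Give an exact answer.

On [3, 5], (-x^2 - 2*x + 31) - (-5*x + 3) = -x^2 + 3*x + 28 is ≥ 0 throughout, so the area is a single integral of |-x^2 + 3*x + 28|.
∫[3,5] (-x^2 + 3*x + 28) dx = 142/3.

142/3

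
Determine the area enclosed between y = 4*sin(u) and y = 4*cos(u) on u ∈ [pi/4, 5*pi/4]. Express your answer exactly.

8*sqrt(2)

On [pi/4, 5*pi/4], (4*sin(u)) - (4*cos(u)) = 4*sin(u) - 4*cos(u) is ≥ 0 throughout, so the area is a single integral of |4*sin(u) - 4*cos(u)|.
∫[pi/4,5*pi/4] (4*sin(u) - 4*cos(u)) du = 8*sqrt(2).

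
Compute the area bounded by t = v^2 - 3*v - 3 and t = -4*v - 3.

Both boundary curves give t as a function of v, so integrate with respect to v. Setting them equal: v^2 + v = 0, i.e. v*(v + 1) = 0, so they meet at v = -1, 0.
For v in [-1, 0], t = v^2 - 3*v - 3 is on the left; area = ∫[-1,0] (-(v^2 + v)) dv = 1/6.

1/6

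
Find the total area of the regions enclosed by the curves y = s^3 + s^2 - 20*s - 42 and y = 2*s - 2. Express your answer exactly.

Set the curves equal: s^3 + s^2 - 20*s - 42 = 2*s - 2, so s^3 + s^2 - 22*s - 40 = 0, which factors as (s - 5)*(s + 2)*(s + 4) = 0. The curves meet at s = -4, -2, 5.
On [-4, -2], y = s^3 + s^2 - 20*s - 42 is on top; that piece has area ∫[-4,-2] (s^3 + s^2 - 22*s - 40) ds = 32/3.
On [-2, 5], y = 2*s - 2 is on top; that piece has area ∫[-2,5] (-(s^3 + s^2 - 22*s - 40)) ds = 3773/12.
Total enclosed area = 32/3 + 3773/12 = 3901/12.

3901/12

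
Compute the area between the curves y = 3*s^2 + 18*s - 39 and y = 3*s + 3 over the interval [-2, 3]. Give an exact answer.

The difference (3*s^2 + 18*s - 39) - (3*s + 3) = 3*s^2 + 15*s - 42 changes sign at s = 2 inside [-2, 3], so split the integral there.
∫[-2,2] (3*s^2 + 15*s - 42) ds = -152; the area of that piece is 152.
∫[2,3] (3*s^2 + 15*s - 42) ds = 29/2.
Total area = 152 + 29/2 = 333/2.

333/2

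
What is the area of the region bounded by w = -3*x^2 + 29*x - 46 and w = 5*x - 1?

4

Set the curves equal: -3*x^2 + 29*x - 46 = 5*x - 1, so -3*x^2 + 24*x - 45 = 0, which factors as -3*(x - 5)*(x - 3) = 0. The curves meet at x = 3, 5.
On [3, 5], w = -3*x^2 + 29*x - 46 is on top; that piece has area ∫[3,5] (-3*x^2 + 24*x - 45) dx = 4.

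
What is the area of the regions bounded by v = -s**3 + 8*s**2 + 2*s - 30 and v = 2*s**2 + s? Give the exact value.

407/4

Set the curves equal: -s**3 + 8*s**2 + 2*s - 30 = 2*s**2 + s, so -s**3 + 6*s**2 + s - 30 = 0, which factors as -(s - 5)*(s - 3)*(s + 2) = 0. The curves meet at s = -2, 3, 5.
On [-2, 3], v = 2*s**2 + s is on top; that piece has area ∫[-2,3] (-(-s**3 + 6*s**2 + s - 30)) ds = 375/4.
On [3, 5], v = -s**3 + 8*s**2 + 2*s - 30 is on top; that piece has area ∫[3,5] (-s**3 + 6*s**2 + s - 30) ds = 8.
Total enclosed area = 375/4 + 8 = 407/4.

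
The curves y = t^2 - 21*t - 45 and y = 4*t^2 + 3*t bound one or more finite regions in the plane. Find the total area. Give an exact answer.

4

Set the curves equal: t^2 - 21*t - 45 = 4*t^2 + 3*t, so -3*t^2 - 24*t - 45 = 0, which factors as -3*(t + 3)*(t + 5) = 0. The curves meet at t = -5, -3.
On [-5, -3], y = t^2 - 21*t - 45 is on top; that piece has area ∫[-5,-3] (-3*t^2 - 24*t - 45) dt = 4.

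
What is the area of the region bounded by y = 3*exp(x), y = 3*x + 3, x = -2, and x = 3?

On [-2, 3], (3*exp(x)) - (3*x + 3) = -3*x + 3*exp(x) - 3 is ≥ 0 throughout, so the area is a single integral of |-3*x + 3*exp(x) - 3|.
∫[-2,3] (-3*x + 3*exp(x) - 3) dx = -45/2 - 3*exp(-2) + 3*exp(3).

-45/2 - 3*exp(-2) + 3*exp(3)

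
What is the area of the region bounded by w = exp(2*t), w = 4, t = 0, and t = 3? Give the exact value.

The difference (exp(2*t)) - (4) = exp(2*t) - 4 changes sign at t = log(2) inside [0, 3], so split the integral there.
∫[0,log(2)] (exp(2*t) - 4) dt = 3/2 - log(16); the area of that piece is -3/2 + log(16).
∫[log(2),3] (exp(2*t) - 4) dt = -14 + 4*log(2) + exp(6)/2.
Total area = (-3/2 + log(16)) + (-14 + 4*log(2) + exp(6)/2) = -31/2 + 8*log(2) + exp(6)/2.

-31/2 + 8*log(2) + exp(6)/2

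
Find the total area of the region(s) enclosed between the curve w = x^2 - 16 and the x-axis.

The curve meets the x-axis where x^2 - 16 = 0, i.e. (x - 4)*(x + 4) = 0, at x = -4, 4.
On [-4, 4] the curve lies below the axis; ∫[-4,4] (x^2 - 16) dx = -256/3, giving area 256/3.

256/3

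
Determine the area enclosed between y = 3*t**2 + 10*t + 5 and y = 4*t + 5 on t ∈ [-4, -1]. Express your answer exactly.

The difference (3*t**2 + 10*t + 5) - (4*t + 5) = 3*t**2 + 6*t changes sign at t = -2 inside [-4, -1], so split the integral there.
∫[-4,-2] (3*t**2 + 6*t) dt = 20.
∫[-2,-1] (3*t**2 + 6*t) dt = -2; the area of that piece is 2.
Total area = 20 + 2 = 22.

22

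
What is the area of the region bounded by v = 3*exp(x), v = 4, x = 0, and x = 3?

-17 - 8*log(3) + 16*log(2) + 3*exp(3)

The difference (3*exp(x)) - (4) = 3*exp(x) - 4 changes sign at x = log(4/3) inside [0, 3], so split the integral there.
∫[0,log(4/3)] (3*exp(x) - 4) dx = log(81/256) + 1; the area of that piece is -1 + log(256/81).
∫[log(4/3),3] (3*exp(x) - 4) dx = -16 - 4*log(3) + 8*log(2) + 3*exp(3).
Total area = (-1 + log(256/81)) + (-16 - 4*log(3) + 8*log(2) + 3*exp(3)) = -17 - 8*log(3) + 16*log(2) + 3*exp(3).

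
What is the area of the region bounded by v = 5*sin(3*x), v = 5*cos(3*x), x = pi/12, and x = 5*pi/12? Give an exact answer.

10*sqrt(2)/3

On [pi/12, 5*pi/12], (5*sin(3*x)) - (5*cos(3*x)) = 5*sin(3*x) - 5*cos(3*x) is ≥ 0 throughout, so the area is a single integral of |5*sin(3*x) - 5*cos(3*x)|.
∫[pi/12,5*pi/12] (5*sin(3*x) - 5*cos(3*x)) dx = 10*sqrt(2)/3.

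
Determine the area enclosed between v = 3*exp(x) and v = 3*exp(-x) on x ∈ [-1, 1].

-12 + 6*exp(-1) + 6*exp(1)

The difference (3*exp(x)) - (3*exp(-x)) = 3*exp(x) - 3*exp(-x) changes sign at x = 0 inside [-1, 1], so split the integral there.
∫[-1,0] (3*exp(x) - 3*exp(-x)) dx = -3*exp(1) - 3*exp(-1) + 6; the area of that piece is -6 + 3*exp(-1) + 3*exp(1).
∫[0,1] (3*exp(x) - 3*exp(-x)) dx = -6 + 3*exp(-1) + 3*exp(1).
Total area = (-6 + 3*exp(-1) + 3*exp(1)) + (-6 + 3*exp(-1) + 3*exp(1)) = -12 + 6*exp(-1) + 6*exp(1).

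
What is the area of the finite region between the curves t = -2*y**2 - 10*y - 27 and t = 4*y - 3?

Both boundary curves give t as a function of y, so integrate with respect to y. Setting them equal: -2*y**2 - 14*y - 24 = 0, i.e. -2*(y + 3)*(y + 4) = 0, so they meet at y = -4, -3.
For y in [-4, -3], t = -2*y**2 - 10*y - 27 is on the right; area = ∫[-4,-3] (-2*y**2 - 14*y - 24) dy = 1/3.

1/3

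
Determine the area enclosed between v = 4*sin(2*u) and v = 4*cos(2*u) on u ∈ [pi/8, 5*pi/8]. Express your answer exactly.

On [pi/8, 5*pi/8], (4*sin(2*u)) - (4*cos(2*u)) = 4*sin(2*u) - 4*cos(2*u) is ≥ 0 throughout, so the area is a single integral of |4*sin(2*u) - 4*cos(2*u)|.
∫[pi/8,5*pi/8] (4*sin(2*u) - 4*cos(2*u)) du = 4*sqrt(2).

4*sqrt(2)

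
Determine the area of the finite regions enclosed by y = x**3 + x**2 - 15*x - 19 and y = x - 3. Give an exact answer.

863/6

Set the curves equal: x**3 + x**2 - 15*x - 19 = x - 3, so x**3 + x**2 - 16*x - 16 = 0, which factors as (x - 4)*(x + 1)*(x + 4) = 0. The curves meet at x = -4, -1, 4.
On [-4, -1], y = x**3 + x**2 - 15*x - 19 is on top; that piece has area ∫[-4,-1] (x**3 + x**2 - 16*x - 16) dx = 117/4.
On [-1, 4], y = x - 3 is on top; that piece has area ∫[-1,4] (-(x**3 + x**2 - 16*x - 16)) dx = 1375/12.
Total enclosed area = 117/4 + 1375/12 = 863/6.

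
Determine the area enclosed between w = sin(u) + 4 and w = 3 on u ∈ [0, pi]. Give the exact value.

2 + pi

On [0, pi], (sin(u) + 4) - (3) = sin(u) + 1 is ≥ 0 throughout, so the area is a single integral of |sin(u) + 1|.
∫[0,pi] (sin(u) + 1) du = 2 + pi.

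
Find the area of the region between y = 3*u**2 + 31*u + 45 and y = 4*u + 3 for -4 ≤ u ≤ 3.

The difference (3*u**2 + 31*u + 45) - (4*u + 3) = 3*u**2 + 27*u + 42 changes sign at u = -2 inside [-4, 3], so split the integral there.
∫[-4,-2] (3*u**2 + 27*u + 42) du = -22; the area of that piece is 22.
∫[-2,3] (3*u**2 + 27*u + 42) du = 625/2.
Total area = 22 + 625/2 = 669/2.

669/2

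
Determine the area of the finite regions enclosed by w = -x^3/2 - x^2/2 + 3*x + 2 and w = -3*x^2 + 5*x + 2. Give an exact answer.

71/12

Set the curves equal: -x^3/2 - x^2/2 + 3*x + 2 = -3*x^2 + 5*x + 2, so -x^3/2 + 5*x^2/2 - 2*x = 0, which factors as -x*(x - 4)*(x - 1)/2 = 0. The curves meet at x = 0, 1, 4.
On [0, 1], w = -3*x^2 + 5*x + 2 is on top; that piece has area ∫[0,1] (-(-x^3/2 + 5*x^2/2 - 2*x)) dx = 7/24.
On [1, 4], w = -x^3/2 - x^2/2 + 3*x + 2 is on top; that piece has area ∫[1,4] (-x^3/2 + 5*x^2/2 - 2*x) dx = 45/8.
Total enclosed area = 7/24 + 45/8 = 71/12.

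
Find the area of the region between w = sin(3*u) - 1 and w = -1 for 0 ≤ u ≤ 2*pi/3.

4/3

The difference (sin(3*u) - 1) - (-1) = sin(3*u) changes sign at u = pi/3 inside [0, 2*pi/3], so split the integral there.
∫[0,pi/3] (sin(3*u)) du = 2/3.
∫[pi/3,2*pi/3] (sin(3*u)) du = -2/3; the area of that piece is 2/3.
Total area = 2/3 + 2/3 = 4/3.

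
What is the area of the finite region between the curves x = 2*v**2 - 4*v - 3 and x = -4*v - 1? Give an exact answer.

8/3

Both boundary curves give x as a function of v, so integrate with respect to v. Setting them equal: 2*v**2 - 2 = 0, i.e. 2*(v - 1)*(v + 1) = 0, so they meet at v = -1, 1.
For v in [-1, 1], x = 2*v**2 - 4*v - 3 is on the left; area = ∫[-1,1] (-(2*v**2 - 2)) dv = 8/3.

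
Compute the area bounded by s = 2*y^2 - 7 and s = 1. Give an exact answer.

64/3

Both boundary curves give s as a function of y, so integrate with respect to y. Setting them equal: 2*y^2 - 8 = 0, i.e. 2*(y - 2)*(y + 2) = 0, so they meet at y = -2, 2.
For y in [-2, 2], s = 2*y^2 - 7 is on the left; area = ∫[-2,2] (-(2*y^2 - 8)) dy = 64/3.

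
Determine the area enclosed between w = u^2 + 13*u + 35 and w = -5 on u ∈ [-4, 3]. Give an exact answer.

On [-4, 3], (u^2 + 13*u + 35) - (-5) = u^2 + 13*u + 40 is ≥ 0 throughout, so the area is a single integral of |u^2 + 13*u + 40|.
∫[-4,3] (u^2 + 13*u + 40) du = 1589/6.

1589/6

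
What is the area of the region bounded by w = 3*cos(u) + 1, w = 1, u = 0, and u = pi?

The difference (3*cos(u) + 1) - (1) = 3*cos(u) changes sign at u = pi/2 inside [0, pi], so split the integral there.
∫[0,pi/2] (3*cos(u)) du = 3.
∫[pi/2,pi] (3*cos(u)) du = -3; the area of that piece is 3.
Total area = 3 + 3 = 6.

6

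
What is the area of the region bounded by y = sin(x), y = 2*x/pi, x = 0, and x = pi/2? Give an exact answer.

On [0, pi/2], (sin(x)) - (2*x/pi) = -2*x/pi + sin(x) is ≥ 0 throughout, so the area is a single integral of |-2*x/pi + sin(x)|.
∫[0,pi/2] (-2*x/pi + sin(x)) dx = 1 - pi/4.

1 - pi/4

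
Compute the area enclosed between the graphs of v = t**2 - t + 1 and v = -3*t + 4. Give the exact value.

Set the curves equal: t**2 - t + 1 = -3*t + 4, so t**2 + 2*t - 3 = 0, which factors as (t - 1)*(t + 3) = 0. The curves meet at t = -3, 1.
On [-3, 1], v = -3*t + 4 is on top; that piece has area ∫[-3,1] (-(t**2 + 2*t - 3)) dt = 32/3.

32/3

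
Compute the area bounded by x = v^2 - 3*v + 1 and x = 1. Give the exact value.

Both boundary curves give x as a function of v, so integrate with respect to v. Setting them equal: v^2 - 3*v = 0, i.e. v*(v - 3) = 0, so they meet at v = 0, 3.
For v in [0, 3], x = v^2 - 3*v + 1 is on the left; area = ∫[0,3] (-(v^2 - 3*v)) dv = 9/2.

9/2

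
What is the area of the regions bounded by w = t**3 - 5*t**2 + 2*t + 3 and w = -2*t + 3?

Set the curves equal: t**3 - 5*t**2 + 2*t + 3 = -2*t + 3, so t**3 - 5*t**2 + 4*t = 0, which factors as t*(t - 4)*(t - 1) = 0. The curves meet at t = 0, 1, 4.
On [0, 1], w = t**3 - 5*t**2 + 2*t + 3 is on top; that piece has area ∫[0,1] (t**3 - 5*t**2 + 4*t) dt = 7/12.
On [1, 4], w = -2*t + 3 is on top; that piece has area ∫[1,4] (-(t**3 - 5*t**2 + 4*t)) dt = 45/4.
Total enclosed area = 7/12 + 45/4 = 71/6.

71/6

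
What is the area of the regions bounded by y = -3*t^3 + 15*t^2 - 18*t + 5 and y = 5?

Set the curves equal: -3*t^3 + 15*t^2 - 18*t + 5 = 5, so -3*t^3 + 15*t^2 - 18*t = 0, which factors as -3*t*(t - 3)*(t - 2) = 0. The curves meet at t = 0, 2, 3.
On [0, 2], y = 5 is on top; that piece has area ∫[0,2] (-(-3*t^3 + 15*t^2 - 18*t)) dt = 8.
On [2, 3], y = -3*t^3 + 15*t^2 - 18*t + 5 is on top; that piece has area ∫[2,3] (-3*t^3 + 15*t^2 - 18*t) dt = 5/4.
Total enclosed area = 8 + 5/4 = 37/4.

37/4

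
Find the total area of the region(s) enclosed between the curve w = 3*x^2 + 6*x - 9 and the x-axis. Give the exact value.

The curve meets the x-axis where 3*x^2 + 6*x - 9 = 0, i.e. 3*(x - 1)*(x + 3) = 0, at x = -3, 1.
On [-3, 1] the curve lies below the axis; ∫[-3,1] (3*x^2 + 6*x - 9) dx = -32, giving area 32.

32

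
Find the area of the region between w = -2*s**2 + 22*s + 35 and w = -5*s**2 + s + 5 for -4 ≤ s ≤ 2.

The difference (-2*s**2 + 22*s + 35) - (-5*s**2 + s + 5) = 3*s**2 + 21*s + 30 changes sign at s = -2 inside [-4, 2], so split the integral there.
∫[-4,-2] (3*s**2 + 21*s + 30) ds = -10; the area of that piece is 10.
∫[-2,2] (3*s**2 + 21*s + 30) ds = 136.
Total area = 10 + 136 = 146.

146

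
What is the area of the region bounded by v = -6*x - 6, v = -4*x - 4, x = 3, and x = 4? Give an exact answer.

On [3, 4], (-6*x - 6) - (-4*x - 4) = -2*x - 2 is ≤ 0 throughout, so the area is a single integral of |-2*x - 2|.
∫[3,4] (-2*x - 2) dx = -9; the area of that piece is 9.

9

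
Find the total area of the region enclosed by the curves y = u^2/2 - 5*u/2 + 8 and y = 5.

Set the curves equal: u^2/2 - 5*u/2 + 8 = 5, so u^2/2 - 5*u/2 + 3 = 0, which factors as (u - 3)*(u - 2)/2 = 0. The curves meet at u = 2, 3.
On [2, 3], y = 5 is on top; that piece has area ∫[2,3] (-(u^2/2 - 5*u/2 + 3)) du = 1/12.

1/12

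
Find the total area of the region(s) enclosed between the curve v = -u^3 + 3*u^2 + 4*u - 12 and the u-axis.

The curve meets the u-axis where -u^3 + 3*u^2 + 4*u - 12 = 0, i.e. -(u - 3)*(u - 2)*(u + 2) = 0, at u = -2, 2, 3.
On [-2, 2] the curve lies below the axis; ∫[-2,2] (-u^3 + 3*u^2 + 4*u - 12) du = -32, giving area 32.
On [2, 3] the curve lies above the axis; ∫[2,3] (-u^3 + 3*u^2 + 4*u - 12) du = 3/4, giving area 3/4.
Total area = 32 + 3/4 = 131/4.

131/4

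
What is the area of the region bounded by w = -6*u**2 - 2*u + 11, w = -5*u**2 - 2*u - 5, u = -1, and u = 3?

164/3

On [-1, 3], (-6*u**2 - 2*u + 11) - (-5*u**2 - 2*u - 5) = -u**2 + 16 is ≥ 0 throughout, so the area is a single integral of |-u**2 + 16|.
∫[-1,3] (-u**2 + 16) du = 164/3.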